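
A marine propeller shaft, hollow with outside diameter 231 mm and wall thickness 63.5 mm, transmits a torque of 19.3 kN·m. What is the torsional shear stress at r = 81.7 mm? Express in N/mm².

5.88 N/mm²

J = π(d_o⁴ − d_i⁴)/32 = π(0.231⁴ − 0.104⁴)/32 = 2.681×10^-4 m⁴.
Shear stress varies linearly with radius: τ = T·r/J = 19300 × 0.0817 / 2.681×10^-4 = 5.882×10^6 Pa.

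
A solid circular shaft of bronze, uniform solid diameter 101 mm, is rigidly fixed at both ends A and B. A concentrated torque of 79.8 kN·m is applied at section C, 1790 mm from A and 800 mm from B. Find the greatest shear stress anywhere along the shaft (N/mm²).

273 N/mm²

With uniform GJ and both ends fixed, compatibility θ_AC = θ_CB gives T_A·a = T_B·b, together with T_A + T_B = T₀.
T_A = T₀·b/(a+b) = 79800·800/2590 = 24650 N·m; T_B = 55150 N·m.
τ in each portion: τ_AC = 1.22×10^8 Pa, τ_CB = 2.73×10^8 Pa; maximum is in CB.
τ_max = T_CB·r/J = 55150·0.0505/1.02×10^-5 = 2.726×10^8 Pa.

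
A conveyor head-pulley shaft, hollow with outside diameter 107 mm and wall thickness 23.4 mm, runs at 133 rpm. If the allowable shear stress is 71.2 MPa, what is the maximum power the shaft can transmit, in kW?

215 kW

J = π(d_o⁴ − d_i⁴)/32 = π(0.107⁴ − 0.0602⁴)/32 = 1.158×10^-5 m⁴.
T_max = τ_allow·J/r = 7.12×10^7 × 1.158×10^-5 / 0.0535 = 15410 N·m.
ω = 2π·133/60 = 13.93 rad/s, so P_max = T_max·ω = 2.146×10^5 W.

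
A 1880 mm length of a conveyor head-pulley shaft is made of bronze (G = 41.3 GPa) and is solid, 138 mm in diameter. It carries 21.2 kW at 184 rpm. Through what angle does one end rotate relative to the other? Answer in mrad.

1.41 mrad

ω = 2π·184/60 = 19.27 rad/s, so T = P/ω = 21.2×10³ / 19.27 = 1100 N·m.
J = πd⁴/32 = π(0.138)⁴/32 = 3.561×10^-5 m⁴.
θ = T·L/(G·J) = 1100 × 1.88 / (41.3×10⁹ × 3.561×10^-5) = 1.407×10^-3 rad.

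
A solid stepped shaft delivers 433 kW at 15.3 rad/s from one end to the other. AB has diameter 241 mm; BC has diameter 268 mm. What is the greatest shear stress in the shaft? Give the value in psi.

1490 psi

ω = 15.3 rad/s, so T = P/ω = 433×10³ / 15.30 = 28300 N·m.
Under the same torque, τ_max = 16T/(πd³) is largest where d is smallest — segment AB (d = 241 mm).
τ_max = 16·28300/(π·(0.241)³) = 1.030×10^7 Pa.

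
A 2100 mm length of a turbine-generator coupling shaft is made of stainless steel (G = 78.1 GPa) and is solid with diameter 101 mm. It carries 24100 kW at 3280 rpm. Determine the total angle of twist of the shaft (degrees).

10.6°

ω = 2π·3280/60 = 343.5 rad/s, so T = P/ω = 24100×10³ / 343.5 = 70160 N·m.
J = πd⁴/32 = π(0.101)⁴/32 = 1.022×10^-5 m⁴.
θ = T·L/(G·J) = 70160 × 2.10 / (78.1×10⁹ × 1.022×10^-5) = 0.1847 rad.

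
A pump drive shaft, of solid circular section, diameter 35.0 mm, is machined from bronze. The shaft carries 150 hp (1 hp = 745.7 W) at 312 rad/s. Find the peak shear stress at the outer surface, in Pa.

4.26e7 Pa

ω = 312 rad/s, so T = P/ω = 150×745.7 / 312.0 = 358.5 N·m.
J = πd⁴/32 = π(0.0350)⁴/32 = 1.473×10^-7 m⁴.
τ_max = T·r/J = 358.5 × 0.0175 / 1.473×10^-7 = 4.259×10^7 Pa.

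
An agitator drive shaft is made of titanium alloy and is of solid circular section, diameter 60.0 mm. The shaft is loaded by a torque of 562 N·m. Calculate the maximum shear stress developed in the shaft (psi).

J = πd⁴/32 = π(0.0600)⁴/32 = 1.272×10^-6 m⁴.
τ_max = T·r/J = 562.0 × 0.0300 / 1.272×10^-6 = 1.325×10^7 Pa.

1920 psi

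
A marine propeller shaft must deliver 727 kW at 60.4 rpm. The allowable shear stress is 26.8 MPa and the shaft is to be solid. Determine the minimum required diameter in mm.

280 mm

ω = 2π·60.4/60 = 6.325 rad/s, so T = P/ω = 727×10³ / 6.325 = 114900 N·m.
For a solid shaft τ_max = 16T/(πd³), so d = (16T/(π τ_allow))^(1/3) = (16·114900/(π·2.68×10^7))^(1/3) = 0.2795 m.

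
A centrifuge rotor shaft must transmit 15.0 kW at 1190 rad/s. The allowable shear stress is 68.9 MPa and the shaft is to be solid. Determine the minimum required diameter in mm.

9.77 mm

ω = 1190 rad/s, so T = P/ω = 15.0×10³ / 1190 = 12.61 N·m.
For a solid shaft τ_max = 16T/(πd³), so d = (16T/(π τ_allow))^(1/3) = (16·12.61/(π·6.89×10^7))^(1/3) = 0.009767 m.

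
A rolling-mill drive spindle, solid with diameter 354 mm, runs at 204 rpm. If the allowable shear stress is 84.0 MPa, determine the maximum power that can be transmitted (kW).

J = πd⁴/32 = π(0.354)⁴/32 = 1.542×10^-3 m⁴.
T_max = τ_allow·J/r = 8.40×10^7 × 1.542×10^-3 / 0.177 = 731700 N·m.
ω = 2π·204/60 = 21.36 rad/s, so P_max = T_max·ω = 1.563×10^7 W.

15600 kW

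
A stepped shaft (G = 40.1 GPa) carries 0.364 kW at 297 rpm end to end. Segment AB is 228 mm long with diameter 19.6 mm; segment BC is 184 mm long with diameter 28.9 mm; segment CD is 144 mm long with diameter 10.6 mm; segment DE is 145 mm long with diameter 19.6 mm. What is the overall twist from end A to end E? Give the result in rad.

0.0422 rad

ω = 2π·297/60 = 31.10 rad/s, so T = P/ω = 0.364×10³ / 31.10 = 11.70 N·m.
J_AB = π(0.0196)⁴/32 = 1.45×10^-8 m⁴; J_BC = π(0.0289)⁴/32 = 6.85×10^-8 m⁴; J_CD = π(0.0106)⁴/32 = 1.24×10^-9 m⁴; J_DE = π(0.0196)⁴/32 = 1.45×10^-8 m⁴.
θ = (T/G)·Σ L_i/J_i = (11.70/40.1×10⁹)·(0.228/1.45×10^-8 + 0.184/6.85×10^-8 + 0.144/1.24×10^-9 + 0.145/1.45×10^-8) = 0.04221 rad.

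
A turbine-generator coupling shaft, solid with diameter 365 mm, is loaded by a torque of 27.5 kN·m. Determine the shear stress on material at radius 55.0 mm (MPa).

J = πd⁴/32 = π(0.365)⁴/32 = 1.742×10^-3 m⁴.
Shear stress varies linearly with radius: τ = T·r/J = 27500 × 0.0550 / 1.742×10^-3 = 8.680×10^5 Pa.

0.868 MPa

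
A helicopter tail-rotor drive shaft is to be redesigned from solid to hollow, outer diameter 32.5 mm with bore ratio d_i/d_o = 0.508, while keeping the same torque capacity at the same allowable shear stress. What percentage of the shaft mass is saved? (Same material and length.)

22.3 %

Equal τ_max and T ⇒ the solid shaft needs d_s³ = d_o³(1−k⁴), so d_s = 32.5·(1−0.508⁴)^(1/3) = 31.76 mm.
Area ratio A_h/A_s = d_o²(1−k²)/d_s² = (1−k²)/(1−k⁴)^(2/3) = 0.7768.
Mass saving = 1 − 0.7768 = 22.3 %.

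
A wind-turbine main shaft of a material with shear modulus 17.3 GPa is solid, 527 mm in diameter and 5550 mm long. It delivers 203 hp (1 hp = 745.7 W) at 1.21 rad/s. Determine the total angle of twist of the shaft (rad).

0.00530 rad

ω = 1.21 rad/s, so T = P/ω = 203×745.7 / 1.210 = 125100 N·m.
J = πd⁴/32 = π(0.527)⁴/32 = 7.573×10^-3 m⁴.
θ = T·L/(G·J) = 125100 × 5.55 / (17.3×10⁹ × 7.573×10^-3) = 5.300×10^-3 rad.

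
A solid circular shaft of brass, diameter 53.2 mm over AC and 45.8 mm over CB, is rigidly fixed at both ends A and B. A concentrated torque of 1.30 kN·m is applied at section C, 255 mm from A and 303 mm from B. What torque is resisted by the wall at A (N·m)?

889 N·m

Compatibility: T_A·a/J_AC = T_B·b/J_CB with T_A + T_B = T₀.
J_AC = 7.86×10^-7 m⁴, J_CB = 4.32×10^-7 m⁴, so T_A = T₀·(J_AC/a)/((J_AC/a)+(J_CB/b)) = 889.0 N·m, T_B = 411.0 N·m.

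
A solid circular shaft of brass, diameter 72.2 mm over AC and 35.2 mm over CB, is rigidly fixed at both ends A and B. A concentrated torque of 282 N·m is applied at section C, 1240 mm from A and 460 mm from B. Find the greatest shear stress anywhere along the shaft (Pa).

Compatibility: T_A·a/J_AC = T_B·b/J_CB with T_A + T_B = T₀.
J_AC = 2.67×10^-6 m⁴, J_CB = 1.51×10^-7 m⁴, so T_A = T₀·(J_AC/a)/((J_AC/a)+(J_CB/b)) = 244.7 N·m, T_B = 37.27 N·m.
τ in each portion: τ_AC = 3.31×10^6 Pa, τ_CB = 4.35×10^6 Pa; maximum is in CB.
τ_max = T_CB·r/J = 37.27·0.0176/1.51×10^-7 = 4.352×10^6 Pa.

4.35e6 Pa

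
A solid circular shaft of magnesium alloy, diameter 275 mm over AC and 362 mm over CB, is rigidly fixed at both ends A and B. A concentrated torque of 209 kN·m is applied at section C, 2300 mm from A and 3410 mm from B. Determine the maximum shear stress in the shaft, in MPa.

Compatibility: T_A·a/J_AC = T_B·b/J_CB with T_A + T_B = T₀.
J_AC = 5.61×10^-4 m⁴, J_CB = 1.69×10^-3 m⁴, so T_A = T₀·(J_AC/a)/((J_AC/a)+(J_CB/b)) = 69090 N·m, T_B = 139900 N·m.
τ in each portion: τ_AC = 1.69×10^7 Pa, τ_CB = 1.50×10^7 Pa; maximum is in AC.
τ_max = T_AC·r/J = 69090·0.138/5.61×10^-4 = 1.692×10^7 Pa.

16.9 MPa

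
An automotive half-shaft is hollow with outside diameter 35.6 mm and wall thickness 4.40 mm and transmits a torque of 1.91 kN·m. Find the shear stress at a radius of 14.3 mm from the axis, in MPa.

255 MPa

J = π(d_o⁴ − d_i⁴)/32 = π(0.0356⁴ − 0.0268⁴)/32 = 1.070×10^-7 m⁴.
Shear stress varies linearly with radius: τ = T·r/J = 1910 × 0.0143 / 1.070×10^-7 = 2.552×10^8 Pa.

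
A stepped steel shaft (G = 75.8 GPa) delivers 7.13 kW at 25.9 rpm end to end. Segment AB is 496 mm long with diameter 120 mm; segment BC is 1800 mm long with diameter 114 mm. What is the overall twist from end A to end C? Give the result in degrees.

ω = 2π·25.9/60 = 2.712 rad/s, so T = P/ω = 7.13×10³ / 2.712 = 2629 N·m.
J_AB = π(0.120)⁴/32 = 2.04×10^-5 m⁴; J_BC = π(0.114)⁴/32 = 1.66×10^-5 m⁴.
θ = (T/G)·Σ L_i/J_i = (2629/75.8×10⁹)·(0.496/2.04×10^-5 + 1.80/1.66×10^-5) = 4.610×10^-3 rad.

0.264°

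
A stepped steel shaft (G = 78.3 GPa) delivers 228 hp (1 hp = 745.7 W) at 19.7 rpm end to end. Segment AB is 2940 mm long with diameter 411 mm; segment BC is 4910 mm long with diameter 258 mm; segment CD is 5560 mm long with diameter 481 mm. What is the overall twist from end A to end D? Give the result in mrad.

ω = 2π·19.7/60 = 2.063 rad/s, so T = P/ω = 228×745.7 / 2.063 = 82410 N·m.
J_AB = π(0.411)⁴/32 = 2.80×10^-3 m⁴; J_BC = π(0.258)⁴/32 = 4.35×10^-4 m⁴; J_CD = π(0.481)⁴/32 = 5.26×10^-3 m⁴.
θ = (T/G)·Σ L_i/J_i = (82410/78.3×10⁹)·(2.94/2.80×10^-3 + 4.91/4.35×10^-4 + 5.56/5.26×10^-3) = 0.01410 rad.

14.1 mrad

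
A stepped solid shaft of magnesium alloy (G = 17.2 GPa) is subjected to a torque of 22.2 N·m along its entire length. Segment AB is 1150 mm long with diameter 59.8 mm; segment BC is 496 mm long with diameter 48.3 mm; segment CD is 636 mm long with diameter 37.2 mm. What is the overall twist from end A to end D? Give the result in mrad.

J_AB = π(0.0598)⁴/32 = 1.26×10^-6 m⁴; J_BC = π(0.0483)⁴/32 = 5.34×10^-7 m⁴; J_CD = π(0.0372)⁴/32 = 1.88×10^-7 m⁴.
θ = (T/G)·Σ L_i/J_i = (22.20/17.2×10⁹)·(1.15/1.26×10^-6 + 0.496/5.34×10^-7 + 0.636/1.88×10^-7) = 6.747×10^-3 rad.

6.75 mrad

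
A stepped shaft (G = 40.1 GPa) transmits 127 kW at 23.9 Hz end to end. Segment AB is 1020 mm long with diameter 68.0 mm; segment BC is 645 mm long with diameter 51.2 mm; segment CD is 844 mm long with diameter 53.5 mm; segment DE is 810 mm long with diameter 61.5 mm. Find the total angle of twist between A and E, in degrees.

ω = 2π·23.9 = 150.2 rad/s, so T = P/ω = 127×10³ / 150.2 = 845.7 N·m.
J_AB = π(0.0680)⁴/32 = 2.10×10^-6 m⁴; J_BC = π(0.0512)⁴/32 = 6.75×10^-7 m⁴; J_CD = π(0.0535)⁴/32 = 8.04×10^-7 m⁴; J_DE = π(0.0615)⁴/32 = 1.40×10^-6 m⁴.
θ = (T/G)·Σ L_i/J_i = (845.7/40.1×10⁹)·(1.02/2.10×10^-6 + 0.645/6.75×10^-7 + 0.844/8.04×10^-7 + 0.810/1.40×10^-6) = 0.06471 rad.

3.71°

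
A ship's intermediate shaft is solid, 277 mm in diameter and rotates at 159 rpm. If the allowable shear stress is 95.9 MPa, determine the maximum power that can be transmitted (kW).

6660 kW

J = πd⁴/32 = π(0.277)⁴/32 = 5.780×10^-4 m⁴.
T_max = τ_allow·J/r = 9.59×10^7 × 5.780×10^-4 / 0.139 = 400200 N·m.
ω = 2π·159/60 = 16.65 rad/s, so P_max = T_max·ω = 6.664×10^6 W.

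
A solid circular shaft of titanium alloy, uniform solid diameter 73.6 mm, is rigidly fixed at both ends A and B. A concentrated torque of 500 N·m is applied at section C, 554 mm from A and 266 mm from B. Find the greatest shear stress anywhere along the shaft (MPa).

4.32 MPa

With uniform GJ and both ends fixed, compatibility θ_AC = θ_CB gives T_A·a = T_B·b, together with T_A + T_B = T₀.
T_A = T₀·b/(a+b) = 500.0·266/820.0 = 162.2 N·m; T_B = 337.8 N·m.
τ in each portion: τ_AC = 2.07×10^6 Pa, τ_CB = 4.32×10^6 Pa; maximum is in CB.
τ_max = T_CB·r/J = 337.8·0.0368/2.88×10^-6 = 4.315×10^6 Pa.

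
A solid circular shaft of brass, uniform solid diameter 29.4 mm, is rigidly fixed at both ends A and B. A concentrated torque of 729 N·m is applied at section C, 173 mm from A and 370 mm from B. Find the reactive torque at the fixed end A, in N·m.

With uniform GJ and both ends fixed, compatibility θ_AC = θ_CB gives T_A·a = T_B·b, together with T_A + T_B = T₀.
T_A = T₀·b/(a+b) = 729.0·370/543.0 = 496.7 N·m; T_B = 232.3 N·m.

497 N·m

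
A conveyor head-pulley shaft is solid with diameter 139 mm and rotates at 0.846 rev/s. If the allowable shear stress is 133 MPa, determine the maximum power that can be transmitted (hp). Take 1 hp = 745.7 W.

J = πd⁴/32 = π(0.139)⁴/32 = 3.665×10^-5 m⁴.
T_max = τ_allow·J/r = 1.33×10^8 × 3.665×10^-5 / 0.0695 = 70130 N·m.
ω = 2π·0.846 = 5.316 rad/s, so P_max = T_max·ω = 3.728×10^5 W.

500 hp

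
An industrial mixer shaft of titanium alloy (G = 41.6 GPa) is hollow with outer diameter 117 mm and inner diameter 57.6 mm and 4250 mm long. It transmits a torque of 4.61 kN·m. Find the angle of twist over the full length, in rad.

0.0272 rad

J = π(d_o⁴ − d_i⁴)/32 = π(0.117⁴ − 0.0576⁴)/32 = 1.732×10^-5 m⁴.
θ = T·L/(G·J) = 4610 × 4.25 / (41.6×10⁹ × 1.732×10^-5) = 0.02720 rad.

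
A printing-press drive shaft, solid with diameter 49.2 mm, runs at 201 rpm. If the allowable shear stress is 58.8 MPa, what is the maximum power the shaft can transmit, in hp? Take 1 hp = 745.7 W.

J = πd⁴/32 = π(0.0492)⁴/32 = 5.753×10^-7 m⁴.
T_max = τ_allow·J/r = 5.88×10^7 × 5.753×10^-7 / 0.0246 = 1375 N·m.
ω = 2π·201/60 = 21.05 rad/s, so P_max = T_max·ω = 2.894×10^4 W.

38.8 hp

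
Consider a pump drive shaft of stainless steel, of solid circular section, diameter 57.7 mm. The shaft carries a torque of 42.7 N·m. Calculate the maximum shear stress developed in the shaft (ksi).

0.164 ksi

J = πd⁴/32 = π(0.0577)⁴/32 = 1.088×10^-6 m⁴.
τ_max = T·r/J = 42.70 × 0.0289 / 1.088×10^-6 = 1.132×10^6 Pa.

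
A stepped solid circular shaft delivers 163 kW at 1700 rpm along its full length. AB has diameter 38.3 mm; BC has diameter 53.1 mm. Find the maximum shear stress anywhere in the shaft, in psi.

12000 psi

ω = 2π·1700/60 = 178.0 rad/s, so T = P/ω = 163×10³ / 178.0 = 915.6 N·m.
Under the same torque, τ_max = 16T/(πd³) is largest where d is smallest — segment AB (d = 38.3 mm).
τ_max = 16·915.6/(π·(0.0383)³) = 8.300×10^7 Pa.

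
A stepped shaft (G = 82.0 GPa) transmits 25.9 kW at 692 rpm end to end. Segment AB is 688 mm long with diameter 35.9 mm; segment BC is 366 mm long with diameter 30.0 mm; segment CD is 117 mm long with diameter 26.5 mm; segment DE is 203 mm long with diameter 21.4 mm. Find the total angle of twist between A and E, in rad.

0.0920 rad

ω = 2π·692/60 = 72.47 rad/s, so T = P/ω = 25.9×10³ / 72.47 = 357.4 N·m.
J_AB = π(0.0359)⁴/32 = 1.63×10^-7 m⁴; J_BC = π(0.0300)⁴/32 = 7.95×10^-8 m⁴; J_CD = π(0.0265)⁴/32 = 4.84×10^-8 m⁴; J_DE = π(0.0214)⁴/32 = 2.06×10^-8 m⁴.
θ = (T/G)·Σ L_i/J_i = (357.4/82.0×10⁹)·(0.688/1.63×10^-7 + 0.366/7.95×10^-8 + 0.117/4.84×10^-8 + 0.203/2.06×10^-8) = 0.09196 rad.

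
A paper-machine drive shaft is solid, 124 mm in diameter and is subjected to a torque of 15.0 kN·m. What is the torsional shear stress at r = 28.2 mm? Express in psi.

2640 psi

J = πd⁴/32 = π(0.124)⁴/32 = 2.321×10^-5 m⁴.
Shear stress varies linearly with radius: τ = T·r/J = 15000 × 0.0282 / 2.321×10^-5 = 1.822×10^7 Pa.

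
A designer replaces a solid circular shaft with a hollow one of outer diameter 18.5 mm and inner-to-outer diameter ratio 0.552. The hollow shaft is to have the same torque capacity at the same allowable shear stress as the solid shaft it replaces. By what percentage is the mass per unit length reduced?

Equal τ_max and T ⇒ the solid shaft needs d_s³ = d_o³(1−k⁴), so d_s = 18.5·(1−0.552⁴)^(1/3) = 17.91 mm.
Area ratio A_h/A_s = d_o²(1−k²)/d_s² = (1−k²)/(1−k⁴)^(2/3) = 0.7420.
Mass saving = 1 − 0.7420 = 25.8 %.

25.8 %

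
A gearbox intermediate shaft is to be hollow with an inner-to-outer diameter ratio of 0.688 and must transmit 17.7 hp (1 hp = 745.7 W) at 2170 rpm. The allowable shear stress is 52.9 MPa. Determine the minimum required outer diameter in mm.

19.3 mm

ω = 2π·2170/60 = 227.2 rad/s, so T = P/ω = 17.7×745.7 / 227.2 = 58.08 N·m.
For a hollow shaft with d_i/d_o = 0.688: τ_max = 16T/(π d_o³ (1−k⁴)), so d_o = [16T/(π τ_allow (1−k⁴))]^(1/3) = [16·58.08/(π·5.29×10^7·0.7759)]^(1/3) = 0.01932 m.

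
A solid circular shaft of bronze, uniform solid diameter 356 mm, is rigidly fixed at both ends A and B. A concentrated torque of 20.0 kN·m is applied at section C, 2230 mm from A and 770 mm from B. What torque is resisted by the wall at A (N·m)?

With uniform GJ and both ends fixed, compatibility θ_AC = θ_CB gives T_A·a = T_B·b, together with T_A + T_B = T₀.
T_A = T₀·b/(a+b) = 20000·770/3000 = 5133 N·m; T_B = 14870 N·m.

5130 N·m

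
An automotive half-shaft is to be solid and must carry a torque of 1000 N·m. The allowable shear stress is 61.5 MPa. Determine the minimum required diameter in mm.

For a solid shaft τ_max = 16T/(πd³), so d = (16T/(π τ_allow))^(1/3) = (16·1000/(π·6.15×10^7))^(1/3) = 0.04359 m.

43.6 mm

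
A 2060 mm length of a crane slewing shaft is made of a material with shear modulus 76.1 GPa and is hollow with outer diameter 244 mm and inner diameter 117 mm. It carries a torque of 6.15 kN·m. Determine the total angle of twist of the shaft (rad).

J = π(d_o⁴ − d_i⁴)/32 = π(0.244⁴ − 0.117⁴)/32 = 3.296×10^-4 m⁴.
θ = T·L/(G·J) = 6150 × 2.06 / (76.1×10⁹ × 3.296×10^-4) = 5.051×10^-4 rad.

5.05e-4 rad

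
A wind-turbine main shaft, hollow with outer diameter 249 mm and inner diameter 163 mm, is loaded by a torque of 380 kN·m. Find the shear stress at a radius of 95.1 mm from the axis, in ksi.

17.0 ksi

J = π(d_o⁴ − d_i⁴)/32 = π(0.249⁴ − 0.163⁴)/32 = 3.081×10^-4 m⁴.
Shear stress varies linearly with radius: τ = T·r/J = 380000 × 0.0951 / 3.081×10^-4 = 1.173×10^8 Pa.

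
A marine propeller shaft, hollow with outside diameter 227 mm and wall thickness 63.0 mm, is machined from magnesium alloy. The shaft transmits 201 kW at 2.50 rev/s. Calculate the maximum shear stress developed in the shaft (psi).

841 psi

ω = 2π·2.50 = 15.71 rad/s, so T = P/ω = 201×10³ / 15.71 = 12800 N·m.
J = π(d_o⁴ − d_i⁴)/32 = π(0.227⁴ − 0.101⁴)/32 = 2.505×10^-4 m⁴.
τ_max = T·r/J = 12800 × 0.114 / 2.505×10^-4 = 5.799×10^6 Pa.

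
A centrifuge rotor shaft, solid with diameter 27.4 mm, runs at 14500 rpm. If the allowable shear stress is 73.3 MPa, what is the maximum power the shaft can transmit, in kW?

450 kW

J = πd⁴/32 = π(0.0274)⁴/32 = 5.534×10^-8 m⁴.
T_max = τ_allow·J/r = 7.33×10^7 × 5.534×10^-8 / 0.0137 = 296.1 N·m.
ω = 2π·14500/60 = 1518 rad/s, so P_max = T_max·ω = 4.496×10^5 W.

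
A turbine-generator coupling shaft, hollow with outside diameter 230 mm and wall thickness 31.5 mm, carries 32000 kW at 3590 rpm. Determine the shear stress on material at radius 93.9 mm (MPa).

40.3 MPa

ω = 2π·3590/60 = 375.9 rad/s, so T = P/ω = 32000×10³ / 375.9 = 85120 N·m.
J = π(d_o⁴ − d_i⁴)/32 = π(0.230⁴ − 0.167⁴)/32 = 1.984×10^-4 m⁴.
Shear stress varies linearly with radius: τ = T·r/J = 85120 × 0.0939 / 1.984×10^-4 = 4.029×10^7 Pa.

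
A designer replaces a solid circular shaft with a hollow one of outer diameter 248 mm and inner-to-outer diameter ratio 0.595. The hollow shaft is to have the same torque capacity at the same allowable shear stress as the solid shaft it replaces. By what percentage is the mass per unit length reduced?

29.4 %

Equal τ_max and T ⇒ the solid shaft needs d_s³ = d_o³(1−k⁴), so d_s = 248·(1−0.595⁴)^(1/3) = 237.2 mm.
Area ratio A_h/A_s = d_o²(1−k²)/d_s² = (1−k²)/(1−k⁴)^(2/3) = 0.7063.
Mass saving = 1 − 0.7063 = 29.4 %.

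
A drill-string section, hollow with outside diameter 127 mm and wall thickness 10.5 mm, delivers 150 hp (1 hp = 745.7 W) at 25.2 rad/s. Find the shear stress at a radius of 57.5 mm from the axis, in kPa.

ω = 25.2 rad/s, so T = P/ω = 150×745.7 / 25.20 = 4439 N·m.
J = π(d_o⁴ − d_i⁴)/32 = π(0.127⁴ − 0.106⁴)/32 = 1.315×10^-5 m⁴.
Shear stress varies linearly with radius: τ = T·r/J = 4439 × 0.0575 / 1.315×10^-5 = 1.942×10^7 Pa.

19400 kPa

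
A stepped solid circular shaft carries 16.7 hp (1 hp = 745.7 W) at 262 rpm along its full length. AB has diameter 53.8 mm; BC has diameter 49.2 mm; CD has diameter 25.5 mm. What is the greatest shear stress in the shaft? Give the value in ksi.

ω = 2π·262/60 = 27.44 rad/s, so T = P/ω = 16.7×745.7 / 27.44 = 453.9 N·m.
Under the same torque, τ_max = 16T/(πd³) is largest where d is smallest — segment CD (d = 25.5 mm).
τ_max = 16·453.9/(π·(0.0255)³) = 1.394×10^8 Pa.

20.2 ksi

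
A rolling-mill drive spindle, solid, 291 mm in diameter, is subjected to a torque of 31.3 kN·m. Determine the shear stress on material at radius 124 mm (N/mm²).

J = πd⁴/32 = π(0.291)⁴/32 = 7.040×10^-4 m⁴.
Shear stress varies linearly with radius: τ = T·r/J = 31300 × 0.124 / 7.040×10^-4 = 5.513×10^6 Pa.

5.51 N/mm²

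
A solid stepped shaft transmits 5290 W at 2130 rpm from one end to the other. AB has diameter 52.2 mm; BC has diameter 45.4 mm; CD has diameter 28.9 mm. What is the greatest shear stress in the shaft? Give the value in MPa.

5.00 MPa

ω = 2π·2130/60 = 223.1 rad/s, so T = P/ω = 5290 / 223.1 = 23.72 N·m.
Under the same torque, τ_max = 16T/(πd³) is largest where d is smallest — segment CD (d = 28.9 mm).
τ_max = 16·23.72/(π·(0.0289)³) = 5.004×10^6 Pa.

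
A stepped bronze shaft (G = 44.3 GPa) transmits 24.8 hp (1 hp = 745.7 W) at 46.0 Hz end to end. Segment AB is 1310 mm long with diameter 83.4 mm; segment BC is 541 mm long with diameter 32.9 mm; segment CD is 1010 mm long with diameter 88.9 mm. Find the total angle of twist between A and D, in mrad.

7.43 mrad

ω = 2π·46.0 = 289.0 rad/s, so T = P/ω = 24.8×745.7 / 289.0 = 63.98 N·m.
J_AB = π(0.0834)⁴/32 = 4.75×10^-6 m⁴; J_BC = π(0.0329)⁴/32 = 1.15×10^-7 m⁴; J_CD = π(0.0889)⁴/32 = 6.13×10^-6 m⁴.
θ = (T/G)·Σ L_i/J_i = (63.98/44.3×10⁹)·(1.31/4.75×10^-6 + 0.541/1.15×10^-7 + 1.01/6.13×10^-6) = 7.430×10^-3 rad.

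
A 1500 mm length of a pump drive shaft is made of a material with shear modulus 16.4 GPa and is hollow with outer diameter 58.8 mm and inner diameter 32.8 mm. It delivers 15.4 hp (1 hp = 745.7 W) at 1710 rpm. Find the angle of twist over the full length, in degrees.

0.317°

ω = 2π·1710/60 = 179.1 rad/s, so T = P/ω = 15.4×745.7 / 179.1 = 64.13 N·m.
J = π(d_o⁴ − d_i⁴)/32 = π(0.0588⁴ − 0.0328⁴)/32 = 1.060×10^-6 m⁴.
θ = T·L/(G·J) = 64.13 × 1.50 / (16.4×10⁹ × 1.060×10^-6) = 5.534×10^-3 rad.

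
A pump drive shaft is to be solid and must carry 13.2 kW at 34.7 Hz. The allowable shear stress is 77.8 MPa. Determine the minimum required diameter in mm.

ω = 2π·34.7 = 218.0 rad/s, so T = P/ω = 13.2×10³ / 218.0 = 60.54 N·m.
For a solid shaft τ_max = 16T/(πd³), so d = (16T/(π τ_allow))^(1/3) = (16·60.54/(π·7.78×10^7))^(1/3) = 0.01583 m.

15.8 mm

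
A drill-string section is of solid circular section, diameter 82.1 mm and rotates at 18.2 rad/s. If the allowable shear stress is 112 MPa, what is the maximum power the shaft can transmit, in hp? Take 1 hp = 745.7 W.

J = πd⁴/32 = π(0.0821)⁴/32 = 4.460×10^-6 m⁴.
T_max = τ_allow·J/r = 1.12×10^8 × 4.460×10^-6 / 0.0410 = 12170 N·m.
ω = 18.2 rad/s, so P_max = T_max·ω = 2.215×10^5 W.

297 hp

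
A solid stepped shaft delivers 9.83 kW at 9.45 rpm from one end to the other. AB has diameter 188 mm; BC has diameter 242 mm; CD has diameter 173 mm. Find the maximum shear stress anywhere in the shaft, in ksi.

ω = 2π·9.45/60 = 0.9896 rad/s, so T = P/ω = 9.83×10³ / 0.9896 = 9933 N·m.
Under the same torque, τ_max = 16T/(πd³) is largest where d is smallest — segment CD (d = 173 mm).
τ_max = 16·9933/(π·(0.173)³) = 9.771×10^6 Pa.

1.42 ksi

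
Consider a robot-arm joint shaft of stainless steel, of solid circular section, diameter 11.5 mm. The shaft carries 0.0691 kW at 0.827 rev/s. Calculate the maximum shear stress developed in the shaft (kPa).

ω = 2π·0.827 = 5.196 rad/s, so T = P/ω = 0.0691×10³ / 5.196 = 13.30 N·m.
J = πd⁴/32 = π(0.0115)⁴/32 = 1.717×10^-9 m⁴.
τ_max = T·r/J = 13.30 × 0.00575 / 1.717×10^-9 = 4.453×10^7 Pa.

44500 kPa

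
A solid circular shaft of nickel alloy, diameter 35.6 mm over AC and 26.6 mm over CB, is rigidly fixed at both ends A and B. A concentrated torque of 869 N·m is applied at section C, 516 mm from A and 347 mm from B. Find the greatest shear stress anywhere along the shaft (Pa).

Compatibility: T_A·a/J_AC = T_B·b/J_CB with T_A + T_B = T₀.
J_AC = 1.58×10^-7 m⁴, J_CB = 4.92×10^-8 m⁴, so T_A = T₀·(J_AC/a)/((J_AC/a)+(J_CB/b)) = 593.8 N·m, T_B = 275.2 N·m.
τ in each portion: τ_AC = 6.70×10^7 Pa, τ_CB = 7.45×10^7 Pa; maximum is in CB.
τ_max = T_CB·r/J = 275.2·0.0133/4.92×10^-8 = 7.447×10^7 Pa.

7.45e7 Pa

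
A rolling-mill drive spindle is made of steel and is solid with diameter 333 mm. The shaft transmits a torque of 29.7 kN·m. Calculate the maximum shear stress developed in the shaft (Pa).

J = πd⁴/32 = π(0.333)⁴/32 = 1.207×10^-3 m⁴.
τ_max = T·r/J = 29700 × 0.167 / 1.207×10^-3 = 4.096×10^6 Pa.

4.10e6 Pa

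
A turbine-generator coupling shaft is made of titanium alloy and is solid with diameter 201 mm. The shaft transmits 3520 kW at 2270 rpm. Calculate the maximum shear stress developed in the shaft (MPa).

ω = 2π·2270/60 = 237.7 rad/s, so T = P/ω = 3520×10³ / 237.7 = 14810 N·m.
J = πd⁴/32 = π(0.201)⁴/32 = 1.602×10^-4 m⁴.
τ_max = T·r/J = 14810 × 0.101 / 1.602×10^-4 = 9.287×10^6 Pa.

9.29 MPa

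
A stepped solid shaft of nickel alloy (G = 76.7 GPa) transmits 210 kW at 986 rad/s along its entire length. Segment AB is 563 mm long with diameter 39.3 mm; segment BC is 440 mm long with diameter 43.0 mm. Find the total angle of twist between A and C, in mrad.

10.3 mrad

ω = 986 rad/s, so T = P/ω = 210×10³ / 986.0 = 213.0 N·m.
J_AB = π(0.0393)⁴/32 = 2.34×10^-7 m⁴; J_BC = π(0.0430)⁴/32 = 3.36×10^-7 m⁴.
θ = (T/G)·Σ L_i/J_i = (213.0/76.7×10⁹)·(0.563/2.34×10^-7 + 0.440/3.36×10^-7) = 0.01032 rad.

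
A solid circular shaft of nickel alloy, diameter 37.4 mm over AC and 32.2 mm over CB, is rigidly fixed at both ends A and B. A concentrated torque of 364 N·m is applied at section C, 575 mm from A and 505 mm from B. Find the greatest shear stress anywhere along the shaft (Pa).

2.18e7 Pa

Compatibility: T_A·a/J_AC = T_B·b/J_CB with T_A + T_B = T₀.
J_AC = 1.92×10^-7 m⁴, J_CB = 1.06×10^-7 m⁴, so T_A = T₀·(J_AC/a)/((J_AC/a)+(J_CB/b)) = 223.9 N·m, T_B = 140.1 N·m.
τ in each portion: τ_AC = 2.18×10^7 Pa, τ_CB = 2.14×10^7 Pa; maximum is in AC.
τ_max = T_AC·r/J = 223.9·0.0187/1.92×10^-7 = 2.180×10^7 Pa.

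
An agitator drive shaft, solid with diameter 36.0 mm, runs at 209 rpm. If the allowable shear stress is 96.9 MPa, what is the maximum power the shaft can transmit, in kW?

J = πd⁴/32 = π(0.0360)⁴/32 = 1.649×10^-7 m⁴.
T_max = τ_allow·J/r = 9.69×10^7 × 1.649×10^-7 / 0.0180 = 887.7 N·m.
ω = 2π·209/60 = 21.89 rad/s, so P_max = T_max·ω = 1.943×10^4 W.

19.4 kW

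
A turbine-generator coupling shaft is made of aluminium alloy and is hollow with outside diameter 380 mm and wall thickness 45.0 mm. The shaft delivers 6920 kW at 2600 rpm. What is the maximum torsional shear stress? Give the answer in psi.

ω = 2π·2600/60 = 272.3 rad/s, so T = P/ω = 6920×10³ / 272.3 = 25420 N·m.
J = π(d_o⁴ − d_i⁴)/32 = π(0.380⁴ − 0.290⁴)/32 = 1.353×10^-3 m⁴.
τ_max = T·r/J = 25420 × 0.190 / 1.353×10^-3 = 3.570×10^6 Pa.

518 psi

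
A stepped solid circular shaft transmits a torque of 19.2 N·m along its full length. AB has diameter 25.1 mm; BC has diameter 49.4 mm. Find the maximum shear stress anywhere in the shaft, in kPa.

6180 kPa

Under the same torque, τ_max = 16T/(πd³) is largest where d is smallest — segment AB (d = 25.1 mm).
τ_max = 16·19.20/(π·(0.0251)³) = 6.184×10^6 Pa.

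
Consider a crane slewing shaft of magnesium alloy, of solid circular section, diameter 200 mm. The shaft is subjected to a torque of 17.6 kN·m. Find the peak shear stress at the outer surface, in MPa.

11.2 MPa

J = πd⁴/32 = π(0.200)⁴/32 = 1.571×10^-4 m⁴.
τ_max = T·r/J = 17600 × 0.100 / 1.571×10^-4 = 1.120×10^7 Pa.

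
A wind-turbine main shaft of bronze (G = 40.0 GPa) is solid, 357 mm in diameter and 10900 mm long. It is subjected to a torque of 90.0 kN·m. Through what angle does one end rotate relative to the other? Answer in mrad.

J = πd⁴/32 = π(0.357)⁴/32 = 1.595×10^-3 m⁴.
θ = T·L/(G·J) = 90000 × 10.9 / (40.0×10⁹ × 1.595×10^-3) = 0.01538 rad.

15.4 mrad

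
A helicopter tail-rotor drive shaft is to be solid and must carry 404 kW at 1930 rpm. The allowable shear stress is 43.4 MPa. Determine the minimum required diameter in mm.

ω = 2π·1930/60 = 202.1 rad/s, so T = P/ω = 404×10³ / 202.1 = 1999 N·m.
For a solid shaft τ_max = 16T/(πd³), so d = (16T/(π τ_allow))^(1/3) = (16·1999/(π·4.34×10^7))^(1/3) = 0.06167 m.

61.7 mm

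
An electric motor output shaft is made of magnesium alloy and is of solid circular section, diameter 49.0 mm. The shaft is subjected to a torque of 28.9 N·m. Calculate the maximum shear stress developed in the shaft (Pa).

J = πd⁴/32 = π(0.0490)⁴/32 = 5.660×10^-7 m⁴.
τ_max = T·r/J = 28.90 × 0.0245 / 5.660×10^-7 = 1.251×10^6 Pa.

1.25e6 Pa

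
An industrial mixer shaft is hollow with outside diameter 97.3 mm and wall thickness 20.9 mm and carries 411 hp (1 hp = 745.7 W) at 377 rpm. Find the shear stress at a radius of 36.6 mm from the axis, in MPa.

ω = 2π·377/60 = 39.48 rad/s, so T = P/ω = 411×745.7 / 39.48 = 7763 N·m.
J = π(d_o⁴ − d_i⁴)/32 = π(0.0973⁴ − 0.0555⁴)/32 = 7.868×10^-6 m⁴.
Shear stress varies linearly with radius: τ = T·r/J = 7763 × 0.0366 / 7.868×10^-6 = 3.611×10^7 Pa.

36.1 MPa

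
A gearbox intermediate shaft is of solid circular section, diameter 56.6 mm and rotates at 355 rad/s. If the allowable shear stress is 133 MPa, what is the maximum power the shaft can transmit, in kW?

1680 kW

J = πd⁴/32 = π(0.0566)⁴/32 = 1.008×10^-6 m⁴.
T_max = τ_allow·J/r = 1.33×10^8 × 1.008×10^-6 / 0.0283 = 4735 N·m.
ω = 355 rad/s, so P_max = T_max·ω = 1.681×10^6 W.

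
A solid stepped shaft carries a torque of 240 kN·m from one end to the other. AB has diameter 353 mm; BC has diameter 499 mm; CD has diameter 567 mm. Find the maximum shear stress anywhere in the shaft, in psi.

Under the same torque, τ_max = 16T/(πd³) is largest where d is smallest — segment AB (d = 353 mm).
τ_max = 16·240000/(π·(0.353)³) = 2.779×10^7 Pa.

4030 psi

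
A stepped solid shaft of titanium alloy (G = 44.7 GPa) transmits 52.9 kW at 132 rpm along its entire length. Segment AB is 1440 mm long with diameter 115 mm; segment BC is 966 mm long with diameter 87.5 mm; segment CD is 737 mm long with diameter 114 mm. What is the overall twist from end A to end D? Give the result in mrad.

ω = 2π·132/60 = 13.82 rad/s, so T = P/ω = 52.9×10³ / 13.82 = 3827 N·m.
J_AB = π(0.115)⁴/32 = 1.72×10^-5 m⁴; J_BC = π(0.0875)⁴/32 = 5.75×10^-6 m⁴; J_CD = π(0.114)⁴/32 = 1.66×10^-5 m⁴.
θ = (T/G)·Σ L_i/J_i = (3827/44.7×10⁹)·(1.44/1.72×10^-5 + 0.966/5.75×10^-6 + 0.737/1.66×10^-5) = 0.02536 rad.

25.4 mrad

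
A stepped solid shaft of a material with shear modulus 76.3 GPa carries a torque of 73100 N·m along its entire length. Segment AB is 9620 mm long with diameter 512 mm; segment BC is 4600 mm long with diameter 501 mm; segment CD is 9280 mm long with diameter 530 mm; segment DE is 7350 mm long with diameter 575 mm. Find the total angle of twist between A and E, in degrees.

0.222°

J_AB = π(0.512)⁴/32 = 6.75×10^-3 m⁴; J_BC = π(0.501)⁴/32 = 6.19×10^-3 m⁴; J_CD = π(0.530)⁴/32 = 7.75×10^-3 m⁴; J_DE = π(0.575)⁴/32 = 0.0107 m⁴.
θ = (T/G)·Σ L_i/J_i = (73100/76.3×10⁹)·(9.62/6.75×10^-3 + 4.60/6.19×10^-3 + 9.28/7.75×10^-3 + 7.35/0.0107) = 3.883×10^-3 rad.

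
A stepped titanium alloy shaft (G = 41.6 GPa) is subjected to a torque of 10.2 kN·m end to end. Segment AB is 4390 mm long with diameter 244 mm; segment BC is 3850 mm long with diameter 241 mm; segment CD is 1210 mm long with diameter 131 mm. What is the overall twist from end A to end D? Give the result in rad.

J_AB = π(0.244)⁴/32 = 3.48×10^-4 m⁴; J_BC = π(0.241)⁴/32 = 3.31×10^-4 m⁴; J_CD = π(0.131)⁴/32 = 2.89×10^-5 m⁴.
θ = (T/G)·Σ L_i/J_i = (10200/41.6×10⁹)·(4.39/3.48×10^-4 + 3.85/3.31×10^-4 + 1.21/2.89×10^-5) = 0.01621 rad.

0.0162 rad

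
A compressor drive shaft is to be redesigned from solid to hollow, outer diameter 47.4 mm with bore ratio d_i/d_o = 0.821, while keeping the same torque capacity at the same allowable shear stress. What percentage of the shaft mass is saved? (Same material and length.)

51.2 %

Equal τ_max and T ⇒ the solid shaft needs d_s³ = d_o³(1−k⁴), so d_s = 47.4·(1−0.821⁴)^(1/3) = 38.73 mm.
Area ratio A_h/A_s = d_o²(1−k²)/d_s² = (1−k²)/(1−k⁴)^(2/3) = 0.4881.
Mass saving = 1 − 0.4881 = 51.2 %.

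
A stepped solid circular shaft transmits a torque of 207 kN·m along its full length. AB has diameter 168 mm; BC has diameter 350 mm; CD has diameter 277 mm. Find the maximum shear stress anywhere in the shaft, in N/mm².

222 N/mm²

Under the same torque, τ_max = 16T/(πd³) is largest where d is smallest — segment AB (d = 168 mm).
τ_max = 16·207000/(π·(0.168)³) = 2.223×10^8 Pa.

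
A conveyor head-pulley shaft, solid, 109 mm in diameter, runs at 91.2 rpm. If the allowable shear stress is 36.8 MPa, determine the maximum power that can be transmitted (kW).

J = πd⁴/32 = π(0.109)⁴/32 = 1.386×10^-5 m⁴.
T_max = τ_allow·J/r = 3.68×10^7 × 1.386×10^-5 / 0.0545 = 9357 N·m.
ω = 2π·91.2/60 = 9.550 rad/s, so P_max = T_max·ω = 8.937×10^4 W.

89.4 kW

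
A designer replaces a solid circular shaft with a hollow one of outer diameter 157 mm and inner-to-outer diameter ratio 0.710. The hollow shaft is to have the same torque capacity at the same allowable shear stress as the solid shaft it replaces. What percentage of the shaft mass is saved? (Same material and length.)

39.7 %

Equal τ_max and T ⇒ the solid shaft needs d_s³ = d_o³(1−k⁴), so d_s = 157·(1−0.710⁴)^(1/3) = 142.4 mm.
Area ratio A_h/A_s = d_o²(1−k²)/d_s² = (1−k²)/(1−k⁴)^(2/3) = 0.6029.
Mass saving = 1 − 0.6029 = 39.7 %.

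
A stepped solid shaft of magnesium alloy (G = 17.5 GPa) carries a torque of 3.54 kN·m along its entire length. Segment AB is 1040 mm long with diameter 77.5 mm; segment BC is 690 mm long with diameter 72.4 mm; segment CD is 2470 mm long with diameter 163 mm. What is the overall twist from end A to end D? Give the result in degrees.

6.78°

J_AB = π(0.0775)⁴/32 = 3.54×10^-6 m⁴; J_BC = π(0.0724)⁴/32 = 2.70×10^-6 m⁴; J_CD = π(0.163)⁴/32 = 6.93×10^-5 m⁴.
θ = (T/G)·Σ L_i/J_i = (3540/17.5×10⁹)·(1.04/3.54×10^-6 + 0.690/2.70×10^-6 + 2.47/6.93×10^-5) = 0.1184 rad.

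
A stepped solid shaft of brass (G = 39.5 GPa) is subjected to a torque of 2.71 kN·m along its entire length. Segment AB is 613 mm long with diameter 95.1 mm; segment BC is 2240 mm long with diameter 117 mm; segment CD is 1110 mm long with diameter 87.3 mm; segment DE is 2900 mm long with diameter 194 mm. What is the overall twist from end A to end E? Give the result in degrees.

1.63°

J_AB = π(0.0951)⁴/32 = 8.03×10^-6 m⁴; J_BC = π(0.117)⁴/32 = 1.84×10^-5 m⁴; J_CD = π(0.0873)⁴/32 = 5.70×10^-6 m⁴; J_DE = π(0.194)⁴/32 = 1.39×10^-4 m⁴.
θ = (T/G)·Σ L_i/J_i = (2710/39.5×10⁹)·(0.613/8.03×10^-6 + 2.24/1.84×10^-5 + 1.11/5.70×10^-6 + 2.90/1.39×10^-4) = 0.02838 rad.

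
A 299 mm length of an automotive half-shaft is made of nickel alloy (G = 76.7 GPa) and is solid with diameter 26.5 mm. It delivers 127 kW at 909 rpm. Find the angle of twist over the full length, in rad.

ω = 2π·909/60 = 95.19 rad/s, so T = P/ω = 127×10³ / 95.19 = 1334 N·m.
J = πd⁴/32 = π(0.0265)⁴/32 = 4.842×10^-8 m⁴.
θ = T·L/(G·J) = 1334 × 0.299 / (76.7×10⁹ × 4.842×10^-8) = 0.1074 rad.

0.107 rad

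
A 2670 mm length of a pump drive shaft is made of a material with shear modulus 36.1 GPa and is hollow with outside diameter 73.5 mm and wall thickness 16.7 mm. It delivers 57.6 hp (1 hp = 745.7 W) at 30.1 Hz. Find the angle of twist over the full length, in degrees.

ω = 2π·30.1 = 189.1 rad/s, so T = P/ω = 57.6×745.7 / 189.1 = 227.1 N·m.
J = π(d_o⁴ − d_i⁴)/32 = π(0.0735⁴ − 0.0401⁴)/32 = 2.611×10^-6 m⁴.
θ = T·L/(G·J) = 227.1 × 2.67 / (36.1×10⁹ × 2.611×10^-6) = 6.433×10^-3 rad.

0.369°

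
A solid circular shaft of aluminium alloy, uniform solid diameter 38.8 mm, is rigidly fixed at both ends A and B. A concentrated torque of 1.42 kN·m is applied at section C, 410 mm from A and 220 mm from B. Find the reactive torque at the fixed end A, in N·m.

496 N·m

With uniform GJ and both ends fixed, compatibility θ_AC = θ_CB gives T_A·a = T_B·b, together with T_A + T_B = T₀.
T_A = T₀·b/(a+b) = 1420·220/630.0 = 495.9 N·m; T_B = 924.1 N·m.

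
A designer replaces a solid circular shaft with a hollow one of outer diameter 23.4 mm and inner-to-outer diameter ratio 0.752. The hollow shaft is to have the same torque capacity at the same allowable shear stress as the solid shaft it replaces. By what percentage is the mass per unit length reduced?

Equal τ_max and T ⇒ the solid shaft needs d_s³ = d_o³(1−k⁴), so d_s = 23.4·(1−0.752⁴)^(1/3) = 20.58 mm.
Area ratio A_h/A_s = d_o²(1−k²)/d_s² = (1−k²)/(1−k⁴)^(2/3) = 0.5618.
Mass saving = 1 − 0.5618 = 43.8 %.

43.8 %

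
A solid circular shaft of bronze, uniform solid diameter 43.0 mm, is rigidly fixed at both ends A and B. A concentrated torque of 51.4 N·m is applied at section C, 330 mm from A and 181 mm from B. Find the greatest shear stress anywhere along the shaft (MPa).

With uniform GJ and both ends fixed, compatibility θ_AC = θ_CB gives T_A·a = T_B·b, together with T_A + T_B = T₀.
T_A = T₀·b/(a+b) = 51.40·181/511.0 = 18.21 N·m; T_B = 33.19 N·m.
τ in each portion: τ_AC = 1.17×10^6 Pa, τ_CB = 2.13×10^6 Pa; maximum is in CB.
τ_max = T_CB·r/J = 33.19·0.0215/3.36×10^-7 = 2.126×10^6 Pa.

2.13 MPa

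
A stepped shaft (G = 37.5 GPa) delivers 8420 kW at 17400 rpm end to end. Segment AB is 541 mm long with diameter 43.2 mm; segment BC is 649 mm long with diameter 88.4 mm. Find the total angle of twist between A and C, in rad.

ω = 2π·17400/60 = 1822 rad/s, so T = P/ω = 8420×10³ / 1822 = 4621 N·m.
J_AB = π(0.0432)⁴/32 = 3.42×10^-7 m⁴; J_BC = π(0.0884)⁴/32 = 6.00×10^-6 m⁴.
θ = (T/G)·Σ L_i/J_i = (4621/37.5×10⁹)·(0.541/3.42×10^-7 + 0.649/6.00×10^-6) = 0.2083 rad.

0.208 rad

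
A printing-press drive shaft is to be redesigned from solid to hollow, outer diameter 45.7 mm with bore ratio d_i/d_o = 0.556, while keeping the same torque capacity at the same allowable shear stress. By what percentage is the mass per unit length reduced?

Equal τ_max and T ⇒ the solid shaft needs d_s³ = d_o³(1−k⁴), so d_s = 45.7·(1−0.556⁴)^(1/3) = 44.20 mm.
Area ratio A_h/A_s = d_o²(1−k²)/d_s² = (1−k²)/(1−k⁴)^(2/3) = 0.7387.
Mass saving = 1 − 0.7387 = 26.1 %.

26.1 %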